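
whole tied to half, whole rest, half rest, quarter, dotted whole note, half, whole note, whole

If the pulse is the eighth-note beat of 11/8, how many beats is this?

58

One eighth-note beat = 2 sixteenth notes.
Each duration in sixteenth notes: whole tied to half (whole + half) = 24; whole rest = 16; half rest = 8; quarter = 4; dotted whole note = 24; half = 8; whole note = 16; whole = 16.
Altogether 24 + 16 + 8 + 4 + 24 + 8 + 16 + 16 = 116.
116 ÷ 2 = 58 beats.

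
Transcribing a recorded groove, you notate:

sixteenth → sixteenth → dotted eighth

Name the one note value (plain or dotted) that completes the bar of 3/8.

sixteenth note

The bar of 3/8 = 6 sixteenth notes.
Express everything in sixteenth notes: sixteenth = 1; sixteenth = 1; dotted eighth = 3.
Adding: 1 + 1 + 3 = 5.
Remaining: 6 − 5 = 1 sixteenth note, which is a sixteenth note.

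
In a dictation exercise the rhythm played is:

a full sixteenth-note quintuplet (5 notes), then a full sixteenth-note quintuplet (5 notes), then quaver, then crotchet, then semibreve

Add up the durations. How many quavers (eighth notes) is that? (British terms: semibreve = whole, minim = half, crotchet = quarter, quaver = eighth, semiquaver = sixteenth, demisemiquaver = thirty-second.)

Working in eighth notes: a full sixteenth-note quintuplet (5 notes) (five quintuplet sixteenths span one quarter) = 2; a full sixteenth-note quintuplet (5 notes) (five quintuplet sixteenths span one quarter) = 2; quaver = 1; crotchet = 2; semibreve = 8.
Adding: 2 + 2 + 1 + 2 + 8 = 15 eighth notes.

15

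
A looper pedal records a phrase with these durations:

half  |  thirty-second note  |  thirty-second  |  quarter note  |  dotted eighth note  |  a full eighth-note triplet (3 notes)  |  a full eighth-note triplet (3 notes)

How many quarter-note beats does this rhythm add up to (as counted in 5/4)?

6

One quarter-note beat = 8 thirty-second notes.
Working in thirty-second notes: half = 16; thirty-second note = 1; thirty-second = 1; quarter note = 8; dotted eighth note = 6; a full eighth-note triplet (3 notes) (three triplet eighths span one quarter) = 8; a full eighth-note triplet (3 notes) (three triplet eighths span one quarter) = 8.
Adding: 16 + 1 + 1 + 8 + 6 + 8 + 8 = 48.
48 ÷ 8 = 6 beats.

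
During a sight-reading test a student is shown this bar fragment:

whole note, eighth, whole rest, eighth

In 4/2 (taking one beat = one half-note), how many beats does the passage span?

One half-note beat = 4 eighth notes.
Each duration in eighth notes: whole note = 8; eighth = 1; whole rest = 8; eighth = 1.
Adding: 8 + 1 + 8 + 1 = 18.
18 ÷ 4 = 4.5 beats.

4.5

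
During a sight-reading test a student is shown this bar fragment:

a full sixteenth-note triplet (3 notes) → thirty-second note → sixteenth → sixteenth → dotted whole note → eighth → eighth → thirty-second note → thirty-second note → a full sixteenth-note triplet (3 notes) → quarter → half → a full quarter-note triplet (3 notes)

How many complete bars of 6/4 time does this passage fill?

2

One bar of 6/4 = 48 thirty-second notes.
In thirty-second notes: a full sixteenth-note triplet (3 notes) (three triplet sixteenths span one eighth) = 4; thirty-second note = 1; sixteenth = 2; sixteenth = 2; dotted whole note = 48; eighth = 4; eighth = 4; thirty-second note = 1; thirty-second note = 1; a full sixteenth-note triplet (3 notes) (three triplet sixteenths span one eighth) = 4; quarter = 8; half = 16; a full quarter-note triplet (3 notes) (three triplet quarters span one half) = 16.
Sum: 4 + 1 + 2 + 2 + 48 + 4 + 4 + 1 + 1 + 4 + 8 + 16 + 16 = 111.
111 ÷ 48 = 2 complete bars with 15 left over.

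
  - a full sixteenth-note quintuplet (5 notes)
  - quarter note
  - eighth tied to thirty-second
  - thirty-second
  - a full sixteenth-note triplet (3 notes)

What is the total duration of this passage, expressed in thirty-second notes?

Convert each value to thirty-second notes: a full sixteenth-note quintuplet (5 notes) (five quintuplet sixteenths span one quarter) = 8; quarter note = 8; eighth tied to thirty-second (eighth + thirty-second) = 5; thirty-second = 1; a full sixteenth-note triplet (3 notes) (three triplet sixteenths span one eighth) = 4.
Adding: 8 + 8 + 5 + 1 + 4 = 26 thirty-second notes.

26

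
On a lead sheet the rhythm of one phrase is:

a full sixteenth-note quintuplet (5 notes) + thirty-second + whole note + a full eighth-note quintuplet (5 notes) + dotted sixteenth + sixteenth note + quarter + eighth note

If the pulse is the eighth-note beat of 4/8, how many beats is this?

18.5

One eighth-note beat = 4 thirty-second notes.
Each duration in thirty-second notes: a full sixteenth-note quintuplet (5 notes) (five quintuplet sixteenths span one quarter) = 8; thirty-second = 1; whole note = 32; a full eighth-note quintuplet (5 notes) (five quintuplet eighths span one half) = 16; dotted sixteenth = 3; sixteenth note = 2; quarter = 8; eighth note = 4.
Adding: 8 + 1 + 32 + 16 + 3 + 2 + 8 + 4 = 74.
74 ÷ 4 = 18.5 beats.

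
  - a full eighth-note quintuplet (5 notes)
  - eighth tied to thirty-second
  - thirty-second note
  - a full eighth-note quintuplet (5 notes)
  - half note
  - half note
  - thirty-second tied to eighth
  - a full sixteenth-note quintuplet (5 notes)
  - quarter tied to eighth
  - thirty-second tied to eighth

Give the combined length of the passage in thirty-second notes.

100

In thirty-second notes: a full eighth-note quintuplet (5 notes) (five quintuplet eighths span one half) = 16; eighth tied to thirty-second (eighth + thirty-second) = 5; thirty-second note = 1; a full eighth-note quintuplet (5 notes) (five quintuplet eighths span one half) = 16; half note = 16; half note = 16; thirty-second tied to eighth (thirty-second + eighth) = 5; a full sixteenth-note quintuplet (5 notes) (five quintuplet sixteenths span one quarter) = 8; quarter tied to eighth (quarter + eighth) = 12; thirty-second tied to eighth (thirty-second + eighth) = 5.
Sum: 16 + 5 + 1 + 16 + 16 + 16 + 5 + 8 + 12 + 5 = 100 thirty-second notes.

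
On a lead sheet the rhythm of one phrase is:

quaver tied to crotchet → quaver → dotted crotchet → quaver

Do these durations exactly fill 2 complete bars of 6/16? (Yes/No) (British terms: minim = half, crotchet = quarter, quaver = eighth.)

No

One bar of 6/16 = 3 eighth notes, so 2 bars = 6.
Working in eighth notes: quaver tied to crotchet (quaver + crotchet) = 3; quaver = 1; dotted crotchet = 3; quaver = 1.
Altogether 3 + 1 + 3 + 1 = 8.
8 exceeds 6, so the answer is No.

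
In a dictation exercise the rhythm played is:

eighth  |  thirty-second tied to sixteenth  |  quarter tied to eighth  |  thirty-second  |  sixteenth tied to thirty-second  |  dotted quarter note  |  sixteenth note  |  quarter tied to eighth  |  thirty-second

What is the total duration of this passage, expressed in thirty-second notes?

50

In thirty-second notes: eighth = 4; thirty-second tied to sixteenth (thirty-second + sixteenth) = 3; quarter tied to eighth (quarter + eighth) = 12; thirty-second = 1; sixteenth tied to thirty-second (sixteenth + thirty-second) = 3; dotted quarter note = 12; sixteenth note = 2; quarter tied to eighth (quarter + eighth) = 12; thirty-second = 1.
Adding: 4 + 3 + 12 + 1 + 3 + 12 + 2 + 12 + 1 = 50 thirty-second notes.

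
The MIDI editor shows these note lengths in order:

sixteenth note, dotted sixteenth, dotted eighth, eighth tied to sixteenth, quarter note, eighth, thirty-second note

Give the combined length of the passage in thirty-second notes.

In thirty-second notes: sixteenth note = 2; dotted sixteenth = 3; dotted eighth = 6; eighth tied to sixteenth (eighth + sixteenth) = 6; quarter note = 8; eighth = 4; thirty-second note = 1.
Total: 2 + 3 + 6 + 6 + 8 + 4 + 1 = 30 thirty-second notes.

30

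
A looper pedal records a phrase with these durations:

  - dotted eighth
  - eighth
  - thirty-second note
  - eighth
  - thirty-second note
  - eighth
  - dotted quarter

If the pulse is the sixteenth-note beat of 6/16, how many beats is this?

16

One sixteenth-note beat = 2 thirty-second notes.
Convert each value to thirty-second notes: dotted eighth = 6; eighth = 4; thirty-second note = 1; eighth = 4; thirty-second note = 1; eighth = 4; dotted quarter = 12.
Adding: 6 + 4 + 1 + 4 + 1 + 4 + 12 = 32.
32 ÷ 2 = 16 beats.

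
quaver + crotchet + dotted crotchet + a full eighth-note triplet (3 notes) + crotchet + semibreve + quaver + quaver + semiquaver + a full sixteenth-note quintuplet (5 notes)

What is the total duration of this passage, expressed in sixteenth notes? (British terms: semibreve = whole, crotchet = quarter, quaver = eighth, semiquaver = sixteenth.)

Each duration in sixteenth notes: quaver = 2; crotchet = 4; dotted crotchet = 6; a full eighth-note triplet (3 notes) (three triplet eighths span one quarter) = 4; crotchet = 4; semibreve = 16; quaver = 2; quaver = 2; semiquaver = 1; a full sixteenth-note quintuplet (5 notes) (five quintuplet sixteenths span one quarter) = 4.
Adding: 2 + 4 + 6 + 4 + 4 + 16 + 2 + 2 + 1 + 4 = 45 sixteenth notes.

45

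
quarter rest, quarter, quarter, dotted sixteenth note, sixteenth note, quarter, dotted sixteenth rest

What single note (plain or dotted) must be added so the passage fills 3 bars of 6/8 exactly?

3 bars of 6/8 = 72 thirty-second notes.
Convert each value to thirty-second notes: quarter rest = 8; quarter = 8; quarter = 8; dotted sixteenth note = 3; sixteenth note = 2; quarter = 8; dotted sixteenth rest = 3.
Adding: 8 + 8 + 8 + 3 + 2 + 8 + 3 = 40.
Remaining: 72 − 40 = 32 thirty-second notes, which is a whole note.

whole note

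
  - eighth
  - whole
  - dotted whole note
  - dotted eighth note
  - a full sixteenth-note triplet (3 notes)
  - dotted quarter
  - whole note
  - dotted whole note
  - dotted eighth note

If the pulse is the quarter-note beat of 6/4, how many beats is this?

One quarter-note beat = 4 sixteenth notes.
Each duration in sixteenth notes: eighth = 2; whole = 16; dotted whole note = 24; dotted eighth note = 3; a full sixteenth-note triplet (3 notes) (three triplet sixteenths span one eighth) = 2; dotted quarter = 6; whole note = 16; dotted whole note = 24; dotted eighth note = 3.
Altogether 2 + 16 + 24 + 3 + 2 + 6 + 16 + 24 + 3 = 96.
96 ÷ 4 = 24 beats.

24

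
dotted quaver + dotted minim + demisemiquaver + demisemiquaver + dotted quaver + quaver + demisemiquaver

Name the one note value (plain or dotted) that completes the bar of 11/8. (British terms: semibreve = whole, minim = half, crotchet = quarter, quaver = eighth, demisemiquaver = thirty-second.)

thirty-second note

The bar of 11/8 = 44 thirty-second notes.
Each duration in thirty-second notes: dotted quaver = 6; dotted minim = 24; demisemiquaver = 1; demisemiquaver = 1; dotted quaver = 6; quaver = 4; demisemiquaver = 1.
Altogether 6 + 24 + 1 + 1 + 6 + 4 + 1 = 43.
Remaining: 44 − 43 = 1 thirty-second note, which is a thirty-second note.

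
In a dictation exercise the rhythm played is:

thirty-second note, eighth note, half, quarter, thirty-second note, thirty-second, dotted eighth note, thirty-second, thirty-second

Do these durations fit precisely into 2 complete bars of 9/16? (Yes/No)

No

One bar of 9/16 = 18 thirty-second notes, so 2 bars = 36.
Convert each value to thirty-second notes: thirty-second note = 1; eighth note = 4; half = 16; quarter = 8; thirty-second note = 1; thirty-second = 1; dotted eighth note = 6; thirty-second = 1; thirty-second = 1.
Total: 1 + 4 + 16 + 8 + 1 + 1 + 6 + 1 + 1 = 39.
39 exceeds 36, so the answer is No.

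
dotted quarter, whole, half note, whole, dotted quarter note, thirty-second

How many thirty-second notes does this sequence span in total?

105

Convert each value to thirty-second notes: dotted quarter = 12; whole = 32; half note = 16; whole = 32; dotted quarter note = 12; thirty-second = 1.
Altogether 12 + 32 + 16 + 32 + 12 + 1 = 105 thirty-second notes.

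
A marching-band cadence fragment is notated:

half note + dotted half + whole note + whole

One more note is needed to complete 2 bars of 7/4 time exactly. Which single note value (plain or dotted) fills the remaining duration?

2 bars of 7/4 = 14 quarter notes.
Express everything in quarter notes: half note = 2; dotted half = 3; whole note = 4; whole = 4.
Altogether 2 + 3 + 4 + 4 = 13.
Remaining: 14 − 13 = 1 quarter note, which is a quarter note.

quarter note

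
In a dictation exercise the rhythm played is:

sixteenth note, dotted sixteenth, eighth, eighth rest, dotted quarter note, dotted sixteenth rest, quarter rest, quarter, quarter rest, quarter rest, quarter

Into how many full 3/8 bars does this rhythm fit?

One bar of 3/8 = 12 thirty-second notes.
In thirty-second notes: sixteenth note = 2; dotted sixteenth = 3; eighth = 4; eighth rest = 4; dotted quarter note = 12; dotted sixteenth rest = 3; quarter rest = 8; quarter = 8; quarter rest = 8; quarter rest = 8; quarter = 8.
Adding: 2 + 3 + 4 + 4 + 12 + 3 + 8 + 8 + 8 + 8 + 8 = 68.
68 ÷ 12 = 5 complete bars with 8 left over.

5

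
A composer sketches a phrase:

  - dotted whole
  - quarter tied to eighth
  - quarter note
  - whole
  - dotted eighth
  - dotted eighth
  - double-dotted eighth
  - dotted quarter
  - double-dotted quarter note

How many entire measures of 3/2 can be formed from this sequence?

3

One bar of 3/2 = 48 thirty-second notes.
In thirty-second notes: dotted whole = 48; quarter tied to eighth (quarter + eighth) = 12; quarter note = 8; whole = 32; dotted eighth = 6; dotted eighth = 6; double-dotted eighth = 7; dotted quarter = 12; double-dotted quarter note = 14.
Altogether 48 + 12 + 8 + 32 + 6 + 6 + 7 + 12 + 14 = 145.
145 ÷ 48 = 3 complete bars with 1 left over.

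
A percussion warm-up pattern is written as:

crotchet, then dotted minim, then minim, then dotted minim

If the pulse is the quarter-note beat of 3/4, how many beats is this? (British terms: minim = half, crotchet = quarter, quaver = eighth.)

One quarter-note beat = 2 eighth notes.
Express everything in eighth notes: crotchet = 2; dotted minim = 6; minim = 4; dotted minim = 6.
Adding: 2 + 6 + 4 + 6 = 18.
18 ÷ 2 = 9 beats.

9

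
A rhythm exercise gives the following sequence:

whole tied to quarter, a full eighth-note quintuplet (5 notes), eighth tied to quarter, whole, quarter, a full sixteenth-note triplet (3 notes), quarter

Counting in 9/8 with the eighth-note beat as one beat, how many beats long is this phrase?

One eighth-note beat = 2 sixteenth notes.
Working in sixteenth notes: whole tied to quarter (whole + quarter) = 20; a full eighth-note quintuplet (5 notes) (five quintuplet eighths span one half) = 8; eighth tied to quarter (eighth + quarter) = 6; whole = 16; quarter = 4; a full sixteenth-note triplet (3 notes) (three triplet sixteenths span one eighth) = 2; quarter = 4.
Altogether 20 + 8 + 6 + 16 + 4 + 2 + 4 = 60.
60 ÷ 2 = 30 beats.

30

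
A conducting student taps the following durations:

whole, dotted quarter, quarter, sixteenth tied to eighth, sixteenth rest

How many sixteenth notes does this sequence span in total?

Express everything in sixteenth notes: whole = 16; dotted quarter = 6; quarter = 4; sixteenth tied to eighth (sixteenth + eighth) = 3; sixteenth rest = 1.
Sum: 16 + 6 + 4 + 3 + 1 = 30 sixteenth notes.

30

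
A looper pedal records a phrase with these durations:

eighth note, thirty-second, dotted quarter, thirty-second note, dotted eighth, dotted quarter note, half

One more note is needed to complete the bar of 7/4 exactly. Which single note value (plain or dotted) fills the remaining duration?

eighth note

The bar of 7/4 = 56 thirty-second notes.
Each duration in thirty-second notes: eighth note = 4; thirty-second = 1; dotted quarter = 12; thirty-second note = 1; dotted eighth = 6; dotted quarter note = 12; half = 16.
Adding: 4 + 1 + 12 + 1 + 6 + 12 + 16 = 52.
Remaining: 56 − 52 = 4 thirty-second notes, which is a eighth note.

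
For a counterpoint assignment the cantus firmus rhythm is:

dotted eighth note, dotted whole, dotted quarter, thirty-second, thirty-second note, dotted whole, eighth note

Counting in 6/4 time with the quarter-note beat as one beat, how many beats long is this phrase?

One quarter-note beat = 8 thirty-second notes.
Express everything in thirty-second notes: dotted eighth note = 6; dotted whole = 48; dotted quarter = 12; thirty-second = 1; thirty-second note = 1; dotted whole = 48; eighth note = 4.
Altogether 6 + 48 + 12 + 1 + 1 + 48 + 4 = 120.
120 ÷ 8 = 15 beats.

15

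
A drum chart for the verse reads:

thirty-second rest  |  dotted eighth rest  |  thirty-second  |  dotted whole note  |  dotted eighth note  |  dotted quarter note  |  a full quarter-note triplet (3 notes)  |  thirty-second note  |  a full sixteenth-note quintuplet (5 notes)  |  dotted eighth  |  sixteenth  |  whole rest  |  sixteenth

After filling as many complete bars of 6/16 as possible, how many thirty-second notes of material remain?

One bar of 6/16 = 12 thirty-second notes.
Working in thirty-second notes: thirty-second rest = 1; dotted eighth rest = 6; thirty-second = 1; dotted whole note = 48; dotted eighth note = 6; dotted quarter note = 12; a full quarter-note triplet (3 notes) (three triplet quarters span one half) = 16; thirty-second note = 1; a full sixteenth-note quintuplet (5 notes) (five quintuplet sixteenths span one quarter) = 8; dotted eighth = 6; sixteenth = 2; whole rest = 32; sixteenth = 2.
Sum: 1 + 6 + 1 + 48 + 6 + 12 + 16 + 1 + 8 + 6 + 2 + 32 + 2 = 141.
141 ÷ 12 = 11 complete bars with 9 thirty-second notes remaining.

9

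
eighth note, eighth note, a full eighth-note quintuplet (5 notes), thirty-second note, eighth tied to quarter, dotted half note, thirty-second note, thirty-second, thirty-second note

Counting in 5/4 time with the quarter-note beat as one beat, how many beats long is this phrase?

One quarter-note beat = 8 thirty-second notes.
Express everything in thirty-second notes: eighth note = 4; eighth note = 4; a full eighth-note quintuplet (5 notes) (five quintuplet eighths span one half) = 16; thirty-second note = 1; eighth tied to quarter (eighth + quarter) = 12; dotted half note = 24; thirty-second note = 1; thirty-second = 1; thirty-second note = 1.
Sum: 4 + 4 + 16 + 1 + 12 + 24 + 1 + 1 + 1 = 64.
64 ÷ 8 = 8 beats.

8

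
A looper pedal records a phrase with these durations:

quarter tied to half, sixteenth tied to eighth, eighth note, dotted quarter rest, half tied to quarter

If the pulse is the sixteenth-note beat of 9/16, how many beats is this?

One sixteenth-note beat = 2 thirty-second notes.
Working in thirty-second notes: quarter tied to half (quarter + half) = 24; sixteenth tied to eighth (sixteenth + eighth) = 6; eighth note = 4; dotted quarter rest = 12; half tied to quarter (half + quarter) = 24.
Sum: 24 + 6 + 4 + 12 + 24 = 70.
70 ÷ 2 = 35 beats.

35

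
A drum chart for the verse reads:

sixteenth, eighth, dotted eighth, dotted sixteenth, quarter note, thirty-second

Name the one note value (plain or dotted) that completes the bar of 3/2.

The bar of 3/2 = 48 thirty-second notes.
In thirty-second notes: sixteenth = 2; eighth = 4; dotted eighth = 6; dotted sixteenth = 3; quarter note = 8; thirty-second = 1.
Adding: 2 + 4 + 6 + 3 + 8 + 1 = 24.
Remaining: 48 − 24 = 24 thirty-second notes, which is a dotted half note.

dotted half note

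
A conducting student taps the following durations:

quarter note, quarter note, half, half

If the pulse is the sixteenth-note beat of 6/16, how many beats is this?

One sixteenth-note beat = 2 thirty-second notes.
Convert each value to thirty-second notes: quarter note = 8; quarter note = 8; half = 16; half = 16.
Adding: 8 + 8 + 16 + 16 = 48.
48 ÷ 2 = 24 beats.

24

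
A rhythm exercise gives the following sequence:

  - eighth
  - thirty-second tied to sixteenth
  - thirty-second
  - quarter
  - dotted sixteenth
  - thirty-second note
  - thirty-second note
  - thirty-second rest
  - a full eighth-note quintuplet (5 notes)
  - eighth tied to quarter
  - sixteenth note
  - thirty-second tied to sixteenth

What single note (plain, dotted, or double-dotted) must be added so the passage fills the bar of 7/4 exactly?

The bar of 7/4 = 56 thirty-second notes.
Each duration in thirty-second notes: eighth = 4; thirty-second tied to sixteenth (thirty-second + sixteenth) = 3; thirty-second = 1; quarter = 8; dotted sixteenth = 3; thirty-second note = 1; thirty-second note = 1; thirty-second rest = 1; a full eighth-note quintuplet (5 notes) (five quintuplet eighths span one half) = 16; eighth tied to quarter (eighth + quarter) = 12; sixteenth note = 2; thirty-second tied to sixteenth (thirty-second + sixteenth) = 3.
Sum: 4 + 3 + 1 + 8 + 3 + 1 + 1 + 1 + 16 + 12 + 2 + 3 = 55.
Remaining: 56 − 55 = 1 thirty-second note, which is a thirty-second note.

thirty-second note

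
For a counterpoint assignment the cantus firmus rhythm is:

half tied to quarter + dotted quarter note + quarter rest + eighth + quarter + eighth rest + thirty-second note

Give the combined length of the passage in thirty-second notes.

Each duration in thirty-second notes: half tied to quarter (half + quarter) = 24; dotted quarter note = 12; quarter rest = 8; eighth = 4; quarter = 8; eighth rest = 4; thirty-second note = 1.
Total: 24 + 12 + 8 + 4 + 8 + 4 + 1 = 61 thirty-second notes.

61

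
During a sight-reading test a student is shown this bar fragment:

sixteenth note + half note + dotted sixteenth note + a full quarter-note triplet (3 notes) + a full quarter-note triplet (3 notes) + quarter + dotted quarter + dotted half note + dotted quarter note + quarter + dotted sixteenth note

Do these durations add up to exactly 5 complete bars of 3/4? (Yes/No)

Yes

One bar of 3/4 = 24 thirty-second notes, so 5 bars = 120.
Express everything in thirty-second notes: sixteenth note = 2; half note = 16; dotted sixteenth note = 3; a full quarter-note triplet (3 notes) (three triplet quarters span one half) = 16; a full quarter-note triplet (3 notes) (three triplet quarters span one half) = 16; quarter = 8; dotted quarter = 12; dotted half note = 24; dotted quarter note = 12; quarter = 8; dotted sixteenth note = 3.
Adding: 2 + 16 + 3 + 16 + 16 + 8 + 12 + 24 + 12 + 8 + 3 = 120.
120 equals 120, so the answer is Yes.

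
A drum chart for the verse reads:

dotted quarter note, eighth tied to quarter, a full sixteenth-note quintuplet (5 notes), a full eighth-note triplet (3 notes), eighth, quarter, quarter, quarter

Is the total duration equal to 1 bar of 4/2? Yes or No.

One bar of 4/2 = 16 eighth notes.
Each duration in eighth notes: dotted quarter note = 3; eighth tied to quarter (eighth + quarter) = 3; a full sixteenth-note quintuplet (5 notes) (five quintuplet sixteenths span one quarter) = 2; a full eighth-note triplet (3 notes) (three triplet eighths span one quarter) = 2; eighth = 1; quarter = 2; quarter = 2; quarter = 2.
Adding: 3 + 3 + 2 + 2 + 1 + 2 + 2 + 2 = 17.
17 exceeds 16, so the answer is No.

No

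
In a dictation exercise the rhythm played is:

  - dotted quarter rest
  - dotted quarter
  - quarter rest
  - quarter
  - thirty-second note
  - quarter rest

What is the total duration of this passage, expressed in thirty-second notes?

49

Convert each value to thirty-second notes: dotted quarter rest = 12; dotted quarter = 12; quarter rest = 8; quarter = 8; thirty-second note = 1; quarter rest = 8.
Adding: 12 + 12 + 8 + 8 + 1 + 8 = 49 thirty-second notes.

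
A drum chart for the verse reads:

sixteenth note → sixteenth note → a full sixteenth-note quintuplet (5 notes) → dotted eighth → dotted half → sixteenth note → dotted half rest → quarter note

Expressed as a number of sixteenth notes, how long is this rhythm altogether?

Convert each value to sixteenth notes: sixteenth note = 1; sixteenth note = 1; a full sixteenth-note quintuplet (5 notes) (five quintuplet sixteenths span one quarter) = 4; dotted eighth = 3; dotted half = 12; sixteenth note = 1; dotted half rest = 12; quarter note = 4.
Altogether 1 + 1 + 4 + 3 + 12 + 1 + 12 + 4 = 38 sixteenth notes.

38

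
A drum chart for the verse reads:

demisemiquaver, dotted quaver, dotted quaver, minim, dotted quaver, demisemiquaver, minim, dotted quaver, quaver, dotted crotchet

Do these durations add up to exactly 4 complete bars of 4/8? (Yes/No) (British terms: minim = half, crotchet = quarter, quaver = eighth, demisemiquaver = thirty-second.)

No

One bar of 4/8 = 16 thirty-second notes, so 4 bars = 64.
Each duration in thirty-second notes: demisemiquaver = 1; dotted quaver = 6; dotted quaver = 6; minim = 16; dotted quaver = 6; demisemiquaver = 1; minim = 16; dotted quaver = 6; quaver = 4; dotted crotchet = 12.
Sum: 1 + 6 + 6 + 16 + 6 + 1 + 16 + 6 + 4 + 12 = 74.
74 exceeds 64, so the answer is No.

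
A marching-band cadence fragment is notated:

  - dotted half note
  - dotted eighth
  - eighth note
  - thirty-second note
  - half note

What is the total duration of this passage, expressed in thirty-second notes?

51

Each duration in thirty-second notes: dotted half note = 24; dotted eighth = 6; eighth note = 4; thirty-second note = 1; half note = 16.
Total: 24 + 6 + 4 + 1 + 16 = 51 thirty-second notes.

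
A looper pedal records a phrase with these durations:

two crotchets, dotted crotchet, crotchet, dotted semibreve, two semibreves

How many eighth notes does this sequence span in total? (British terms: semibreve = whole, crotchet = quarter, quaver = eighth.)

37

Express everything in eighth notes: crotchet = 2; crotchet = 2; dotted crotchet = 3; crotchet = 2; dotted semibreve = 12; semibreve = 8; semibreve = 8.
Sum: 2 + 2 + 3 + 2 + 12 + 8 + 8 = 37 eighth notes.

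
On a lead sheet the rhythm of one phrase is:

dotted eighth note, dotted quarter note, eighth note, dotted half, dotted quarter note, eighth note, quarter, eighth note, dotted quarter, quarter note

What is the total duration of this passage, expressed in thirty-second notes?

Express everything in thirty-second notes: dotted eighth note = 6; dotted quarter note = 12; eighth note = 4; dotted half = 24; dotted quarter note = 12; eighth note = 4; quarter = 8; eighth note = 4; dotted quarter = 12; quarter note = 8.
Total: 6 + 12 + 4 + 24 + 12 + 4 + 8 + 4 + 12 + 8 = 94 thirty-second notes.

94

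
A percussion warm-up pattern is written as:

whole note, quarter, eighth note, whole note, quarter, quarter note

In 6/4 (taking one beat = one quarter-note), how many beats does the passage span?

11.5

One quarter-note beat = 2 eighth notes.
In eighth notes: whole note = 8; quarter = 2; eighth note = 1; whole note = 8; quarter = 2; quarter note = 2.
Adding: 8 + 2 + 1 + 8 + 2 + 2 = 23.
23 ÷ 2 = 11.5 beats.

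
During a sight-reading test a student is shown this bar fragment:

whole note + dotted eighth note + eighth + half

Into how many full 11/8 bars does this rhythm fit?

One bar of 11/8 = 22 sixteenth notes.
Convert each value to sixteenth notes: whole note = 16; dotted eighth note = 3; eighth = 2; half = 8.
Sum: 16 + 3 + 2 + 8 = 29.
29 ÷ 22 = 1 complete bar with 7 left over.

1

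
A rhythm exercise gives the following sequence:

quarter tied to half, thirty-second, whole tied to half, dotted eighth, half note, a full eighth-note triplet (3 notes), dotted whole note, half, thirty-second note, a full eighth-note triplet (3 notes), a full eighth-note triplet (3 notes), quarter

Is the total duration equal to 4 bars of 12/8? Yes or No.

One bar of 12/8 = 48 thirty-second notes, so 4 bars = 192.
Each duration in thirty-second notes: quarter tied to half (quarter + half) = 24; thirty-second = 1; whole tied to half (whole + half) = 48; dotted eighth = 6; half note = 16; a full eighth-note triplet (3 notes) (three triplet eighths span one quarter) = 8; dotted whole note = 48; half = 16; thirty-second note = 1; a full eighth-note triplet (3 notes) (three triplet eighths span one quarter) = 8; a full eighth-note triplet (3 notes) (three triplet eighths span one quarter) = 8; quarter = 8.
Altogether 24 + 1 + 48 + 6 + 16 + 8 + 48 + 16 + 1 + 8 + 8 + 8 = 192.
192 equals 192, so the answer is Yes.

Yes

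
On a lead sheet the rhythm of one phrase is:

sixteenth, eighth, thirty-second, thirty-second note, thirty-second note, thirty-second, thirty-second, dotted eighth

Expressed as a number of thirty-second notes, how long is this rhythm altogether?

Working in thirty-second notes: sixteenth = 2; eighth = 4; thirty-second = 1; thirty-second note = 1; thirty-second note = 1; thirty-second = 1; thirty-second = 1; dotted eighth = 6.
Adding: 2 + 4 + 1 + 1 + 1 + 1 + 1 + 6 = 17 thirty-second notes.

17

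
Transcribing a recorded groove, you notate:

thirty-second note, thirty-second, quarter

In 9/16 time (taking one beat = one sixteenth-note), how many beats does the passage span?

One sixteenth-note beat = 2 thirty-second notes.
In thirty-second notes: thirty-second note = 1; thirty-second = 1; quarter = 8.
Altogether 1 + 1 + 8 = 10.
10 ÷ 2 = 5 beats.

5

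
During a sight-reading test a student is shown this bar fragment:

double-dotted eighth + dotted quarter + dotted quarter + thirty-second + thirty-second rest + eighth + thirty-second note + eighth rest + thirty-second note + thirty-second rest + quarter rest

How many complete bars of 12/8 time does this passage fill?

1

One bar of 12/8 = 48 thirty-second notes.
Working in thirty-second notes: double-dotted eighth = 7; dotted quarter = 12; dotted quarter = 12; thirty-second = 1; thirty-second rest = 1; eighth = 4; thirty-second note = 1; eighth rest = 4; thirty-second note = 1; thirty-second rest = 1; quarter rest = 8.
Altogether 7 + 12 + 12 + 1 + 1 + 4 + 1 + 4 + 1 + 1 + 8 = 52.
52 ÷ 48 = 1 complete bar with 4 left over.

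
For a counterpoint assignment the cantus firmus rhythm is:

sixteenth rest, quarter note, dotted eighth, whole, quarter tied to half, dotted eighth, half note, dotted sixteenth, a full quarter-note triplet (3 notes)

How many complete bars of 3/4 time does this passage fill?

4

One bar of 3/4 = 24 thirty-second notes.
Convert each value to thirty-second notes: sixteenth rest = 2; quarter note = 8; dotted eighth = 6; whole = 32; quarter tied to half (quarter + half) = 24; dotted eighth = 6; half note = 16; dotted sixteenth = 3; a full quarter-note triplet (3 notes) (three triplet quarters span one half) = 16.
Total: 2 + 8 + 6 + 32 + 24 + 6 + 16 + 3 + 16 = 113.
113 ÷ 24 = 4 complete bars with 17 left over.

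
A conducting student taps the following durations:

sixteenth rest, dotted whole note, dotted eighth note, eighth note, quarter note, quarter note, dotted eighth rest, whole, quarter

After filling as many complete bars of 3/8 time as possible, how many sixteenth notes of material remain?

1

One bar of 3/8 = 6 sixteenth notes.
Express everything in sixteenth notes: sixteenth rest = 1; dotted whole note = 24; dotted eighth note = 3; eighth note = 2; quarter note = 4; quarter note = 4; dotted eighth rest = 3; whole = 16; quarter = 4.
Sum: 1 + 24 + 3 + 2 + 4 + 4 + 3 + 16 + 4 = 61.
61 ÷ 6 = 10 complete bars with 1 sixteenth note remaining.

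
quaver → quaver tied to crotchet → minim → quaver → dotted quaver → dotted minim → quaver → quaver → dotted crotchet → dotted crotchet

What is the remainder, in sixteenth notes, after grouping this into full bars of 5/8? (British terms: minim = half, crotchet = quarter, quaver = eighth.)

One bar of 5/8 = 10 sixteenth notes.
Working in sixteenth notes: quaver = 2; quaver tied to crotchet (quaver + crotchet) = 6; minim = 8; quaver = 2; dotted quaver = 3; dotted minim = 12; quaver = 2; quaver = 2; dotted crotchet = 6; dotted crotchet = 6.
Altogether 2 + 6 + 8 + 2 + 3 + 12 + 2 + 2 + 6 + 6 = 49.
49 ÷ 10 = 4 complete bars with 9 sixteenth notes remaining.

9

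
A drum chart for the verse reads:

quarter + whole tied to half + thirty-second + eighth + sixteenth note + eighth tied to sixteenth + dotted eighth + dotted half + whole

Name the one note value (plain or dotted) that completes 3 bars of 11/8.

3 bars of 11/8 = 132 thirty-second notes.
In thirty-second notes: quarter = 8; whole tied to half (whole + half) = 48; thirty-second = 1; eighth = 4; sixteenth note = 2; eighth tied to sixteenth (eighth + sixteenth) = 6; dotted eighth = 6; dotted half = 24; whole = 32.
Adding: 8 + 48 + 1 + 4 + 2 + 6 + 6 + 24 + 32 = 131.
Remaining: 132 − 131 = 1 thirty-second note, which is a thirty-second note.

thirty-second note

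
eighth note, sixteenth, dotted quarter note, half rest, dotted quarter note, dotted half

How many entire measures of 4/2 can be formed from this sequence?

One bar of 4/2 = 32 sixteenth notes.
Each duration in sixteenth notes: eighth note = 2; sixteenth = 1; dotted quarter note = 6; half rest = 8; dotted quarter note = 6; dotted half = 12.
Sum: 2 + 1 + 6 + 8 + 6 + 12 = 35.
35 ÷ 32 = 1 complete bar with 3 left over.

1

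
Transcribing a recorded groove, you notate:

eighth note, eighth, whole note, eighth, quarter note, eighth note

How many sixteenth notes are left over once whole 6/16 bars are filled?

4

One bar of 6/16 = 3 eighth notes.
Convert each value to eighth notes: eighth note = 1; eighth = 1; whole note = 8; eighth = 1; quarter note = 2; eighth note = 1.
Total: 1 + 1 + 8 + 1 + 2 + 1 = 14.
14 ÷ 3 = 4 complete bars with 2 eighth notes remaining = 4 sixteenth notes.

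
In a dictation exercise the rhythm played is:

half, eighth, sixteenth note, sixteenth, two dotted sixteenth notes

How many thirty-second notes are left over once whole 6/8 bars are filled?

One bar of 6/8 = 24 thirty-second notes.
Express everything in thirty-second notes: half = 16; eighth = 4; sixteenth note = 2; sixteenth = 2; dotted sixteenth note = 3; dotted sixteenth note = 3.
Adding: 16 + 4 + 2 + 2 + 3 + 3 = 30.
30 ÷ 24 = 1 complete bar with 6 thirty-second notes remaining.

6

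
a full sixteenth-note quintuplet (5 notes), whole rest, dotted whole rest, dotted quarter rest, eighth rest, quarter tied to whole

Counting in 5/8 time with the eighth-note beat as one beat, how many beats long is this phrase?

36

One eighth-note beat = 2 sixteenth notes.
Working in sixteenth notes: a full sixteenth-note quintuplet (5 notes) (five quintuplet sixteenths span one quarter) = 4; whole rest = 16; dotted whole rest = 24; dotted quarter rest = 6; eighth rest = 2; quarter tied to whole (quarter + whole) = 20.
Adding: 4 + 16 + 24 + 6 + 2 + 20 = 72.
72 ÷ 2 = 36 beats.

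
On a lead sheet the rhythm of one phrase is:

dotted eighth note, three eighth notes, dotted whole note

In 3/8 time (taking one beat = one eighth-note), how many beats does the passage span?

16.5

One eighth-note beat = 2 sixteenth notes.
Express everything in sixteenth notes: dotted eighth note = 3; eighth note = 2; eighth note = 2; eighth note = 2; dotted whole note = 24.
Adding: 3 + 2 + 2 + 2 + 24 = 33.
33 ÷ 2 = 16.5 beats.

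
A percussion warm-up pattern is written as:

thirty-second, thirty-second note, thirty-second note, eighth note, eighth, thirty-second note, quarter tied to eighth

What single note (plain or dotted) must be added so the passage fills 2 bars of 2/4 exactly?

quarter note

2 bars of 2/4 = 32 thirty-second notes.
In thirty-second notes: thirty-second = 1; thirty-second note = 1; thirty-second note = 1; eighth note = 4; eighth = 4; thirty-second note = 1; quarter tied to eighth (quarter + eighth) = 12.
Altogether 1 + 1 + 1 + 4 + 4 + 1 + 12 = 24.
Remaining: 32 − 24 = 8 thirty-second notes, which is a quarter note.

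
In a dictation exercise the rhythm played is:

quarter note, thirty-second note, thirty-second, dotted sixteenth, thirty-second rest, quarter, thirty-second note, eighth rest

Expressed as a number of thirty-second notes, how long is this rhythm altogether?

27

Each duration in thirty-second notes: quarter note = 8; thirty-second note = 1; thirty-second = 1; dotted sixteenth = 3; thirty-second rest = 1; quarter = 8; thirty-second note = 1; eighth rest = 4.
Altogether 8 + 1 + 1 + 3 + 1 + 8 + 1 + 4 = 27 thirty-second notes.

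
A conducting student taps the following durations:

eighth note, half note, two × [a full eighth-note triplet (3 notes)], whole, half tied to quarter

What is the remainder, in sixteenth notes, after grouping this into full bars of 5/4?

One bar of 5/4 = 10 eighth notes.
Express everything in eighth notes: eighth note = 1; half note = 4; a full eighth-note triplet (3 notes) (three triplet eighths span one quarter) = 2; a full eighth-note triplet (3 notes) (three triplet eighths span one quarter) = 2; whole = 8; half tied to quarter (half + quarter) = 6.
Altogether 1 + 4 + 2 + 2 + 8 + 6 = 23.
23 ÷ 10 = 2 complete bars with 3 eighth notes remaining = 6 sixteenth notes.

6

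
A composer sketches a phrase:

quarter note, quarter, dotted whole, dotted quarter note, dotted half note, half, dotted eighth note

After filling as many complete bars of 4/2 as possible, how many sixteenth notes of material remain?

One bar of 4/2 = 32 sixteenth notes.
Convert each value to sixteenth notes: quarter note = 4; quarter = 4; dotted whole = 24; dotted quarter note = 6; dotted half note = 12; half = 8; dotted eighth note = 3.
Altogether 4 + 4 + 24 + 6 + 12 + 8 + 3 = 61.
61 ÷ 32 = 1 complete bar with 29 sixteenth notes remaining.

29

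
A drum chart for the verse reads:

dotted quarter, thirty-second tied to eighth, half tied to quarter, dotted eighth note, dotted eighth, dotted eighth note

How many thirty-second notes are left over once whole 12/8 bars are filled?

One bar of 12/8 = 48 thirty-second notes.
In thirty-second notes: dotted quarter = 12; thirty-second tied to eighth (thirty-second + eighth) = 5; half tied to quarter (half + quarter) = 24; dotted eighth note = 6; dotted eighth = 6; dotted eighth note = 6.
Total: 12 + 5 + 24 + 6 + 6 + 6 = 59.
59 ÷ 48 = 1 complete bar with 11 thirty-second notes remaining.

11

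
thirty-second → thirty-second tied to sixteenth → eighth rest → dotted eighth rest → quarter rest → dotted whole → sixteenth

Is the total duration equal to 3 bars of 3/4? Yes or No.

One bar of 3/4 = 24 thirty-second notes, so 3 bars = 72.
Convert each value to thirty-second notes: thirty-second = 1; thirty-second tied to sixteenth (thirty-second + sixteenth) = 3; eighth rest = 4; dotted eighth rest = 6; quarter rest = 8; dotted whole = 48; sixteenth = 2.
Sum: 1 + 3 + 4 + 6 + 8 + 48 + 2 = 72.
72 equals 72, so the answer is Yes.

Yes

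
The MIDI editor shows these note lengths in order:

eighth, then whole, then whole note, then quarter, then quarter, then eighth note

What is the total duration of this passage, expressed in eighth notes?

Working in eighth notes: eighth = 1; whole = 8; whole note = 8; quarter = 2; quarter = 2; eighth note = 1.
Sum: 1 + 8 + 8 + 2 + 2 + 1 = 22 eighth notes.

22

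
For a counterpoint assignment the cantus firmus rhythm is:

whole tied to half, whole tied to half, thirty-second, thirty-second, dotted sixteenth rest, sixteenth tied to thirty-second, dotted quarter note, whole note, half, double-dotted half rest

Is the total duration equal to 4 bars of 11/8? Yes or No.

No

One bar of 11/8 = 44 thirty-second notes, so 4 bars = 176.
Each duration in thirty-second notes: whole tied to half (whole + half) = 48; whole tied to half (whole + half) = 48; thirty-second = 1; thirty-second = 1; dotted sixteenth rest = 3; sixteenth tied to thirty-second (sixteenth + thirty-second) = 3; dotted quarter note = 12; whole note = 32; half = 16; double-dotted half rest = 28.
Sum: 48 + 48 + 1 + 1 + 3 + 3 + 12 + 32 + 16 + 28 = 192.
192 exceeds 176, so the answer is No.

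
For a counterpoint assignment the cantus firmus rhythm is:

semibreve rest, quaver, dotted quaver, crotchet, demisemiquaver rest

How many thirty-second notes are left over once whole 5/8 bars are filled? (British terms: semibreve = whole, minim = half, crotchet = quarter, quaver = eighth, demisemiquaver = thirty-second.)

One bar of 5/8 = 20 thirty-second notes.
Working in thirty-second notes: semibreve rest = 32; quaver = 4; dotted quaver = 6; crotchet = 8; demisemiquaver rest = 1.
Altogether 32 + 4 + 6 + 8 + 1 = 51.
51 ÷ 20 = 2 complete bars with 11 thirty-second notes remaining.

11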